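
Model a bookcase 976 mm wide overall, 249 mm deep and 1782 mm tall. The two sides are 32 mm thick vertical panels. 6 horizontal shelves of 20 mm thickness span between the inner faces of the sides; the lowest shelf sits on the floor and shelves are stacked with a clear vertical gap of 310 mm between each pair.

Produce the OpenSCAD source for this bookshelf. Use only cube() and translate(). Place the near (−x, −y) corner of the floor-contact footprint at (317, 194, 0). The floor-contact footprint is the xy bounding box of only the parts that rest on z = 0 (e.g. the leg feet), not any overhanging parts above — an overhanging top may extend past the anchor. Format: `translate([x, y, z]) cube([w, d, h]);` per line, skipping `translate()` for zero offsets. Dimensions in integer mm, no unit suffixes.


translate([317, 194, 0]) cube([32, 249, 1782]);
translate([1261, 194, 0]) cube([32, 249, 1782]);
translate([349, 194, 0]) cube([912, 249, 20]);
translate([349, 194, 330]) cube([912, 249, 20]);
translate([349, 194, 660]) cube([912, 249, 20]);
translate([349, 194, 990]) cube([912, 249, 20]);
translate([349, 194, 1320]) cube([912, 249, 20]);
translate([349, 194, 1650]) cube([912, 249, 20]);


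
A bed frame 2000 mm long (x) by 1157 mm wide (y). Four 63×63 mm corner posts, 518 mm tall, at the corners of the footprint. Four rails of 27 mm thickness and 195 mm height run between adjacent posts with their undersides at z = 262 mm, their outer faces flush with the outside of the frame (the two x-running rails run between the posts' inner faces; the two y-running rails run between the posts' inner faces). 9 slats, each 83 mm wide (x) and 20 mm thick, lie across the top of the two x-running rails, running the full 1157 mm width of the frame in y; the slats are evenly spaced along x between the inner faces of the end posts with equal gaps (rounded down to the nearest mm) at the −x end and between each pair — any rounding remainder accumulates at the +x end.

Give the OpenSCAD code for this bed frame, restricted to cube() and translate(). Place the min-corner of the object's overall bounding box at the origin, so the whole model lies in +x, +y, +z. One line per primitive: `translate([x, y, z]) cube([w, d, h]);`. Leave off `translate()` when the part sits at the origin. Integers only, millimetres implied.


cube([63, 63, 518]);
translate([0, 1094, 0]) cube([63, 63, 518]);
translate([1937, 0, 0]) cube([63, 63, 518]);
translate([1937, 1094, 0]) cube([63, 63, 518]);
translate([63, 0, 262]) cube([1874, 27, 195]);
translate([63, 1130, 262]) cube([1874, 27, 195]);
translate([0, 63, 262]) cube([27, 1031, 195]);
translate([1973, 63, 262]) cube([27, 1031, 195]);
translate([175, 0, 457]) cube([83, 1157, 20]);
translate([370, 0, 457]) cube([83, 1157, 20]);
translate([565, 0, 457]) cube([83, 1157, 20]);
translate([760, 0, 457]) cube([83, 1157, 20]);
translate([955, 0, 457]) cube([83, 1157, 20]);
translate([1150, 0, 457]) cube([83, 1157, 20]);
translate([1345, 0, 457]) cube([83, 1157, 20]);
translate([1540, 0, 457]) cube([83, 1157, 20]);
translate([1735, 0, 457]) cube([83, 1157, 20]);


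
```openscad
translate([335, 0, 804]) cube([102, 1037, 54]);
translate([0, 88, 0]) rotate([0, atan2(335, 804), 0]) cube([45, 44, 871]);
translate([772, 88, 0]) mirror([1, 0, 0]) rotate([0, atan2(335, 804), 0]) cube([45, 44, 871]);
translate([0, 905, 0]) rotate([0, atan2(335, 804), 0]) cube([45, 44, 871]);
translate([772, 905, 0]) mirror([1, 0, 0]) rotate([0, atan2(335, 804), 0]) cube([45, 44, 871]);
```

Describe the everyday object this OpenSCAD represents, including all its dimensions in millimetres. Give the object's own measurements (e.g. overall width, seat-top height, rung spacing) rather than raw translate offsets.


A sawhorse. A 102×1037×54 mm beam (x, y, z) sits on two A-frame leg pairs. Each pair is two raked legs of 45×44 mm section (44 mm along y) splaying symmetrically in x. Each leg rises 804 mm vertically over 335 mm of horizontal reach and is 871 mm long along its own axis. Every leg's outer bottom edge rests on the floor and its outer top edge meets a bottom edge of the beam — the left legs (tilting toward +x) meet the beam's −x bottom edge, the right legs (their mirror images, tilting toward −x) meet its +x bottom edge — so the leg tops tuck under the beam, the beam's underside is 804 mm above the floor, and the feet are 772 mm apart outside-to-outside with the beam centred between them. The two leg pairs are set in 88 mm from either end of the beam.


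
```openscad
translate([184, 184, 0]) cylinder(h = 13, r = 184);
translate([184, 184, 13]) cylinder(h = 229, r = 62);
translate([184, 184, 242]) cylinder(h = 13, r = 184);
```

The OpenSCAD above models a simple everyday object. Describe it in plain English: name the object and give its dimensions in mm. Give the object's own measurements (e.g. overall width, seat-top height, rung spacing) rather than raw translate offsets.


A spool: two coaxial disc flanges of radius 184 mm and thickness 13 mm, joined by a core cylinder of radius 62 mm and height 229 mm. The lower flange rests on z = 0 and the three cylinders share a vertical axis.


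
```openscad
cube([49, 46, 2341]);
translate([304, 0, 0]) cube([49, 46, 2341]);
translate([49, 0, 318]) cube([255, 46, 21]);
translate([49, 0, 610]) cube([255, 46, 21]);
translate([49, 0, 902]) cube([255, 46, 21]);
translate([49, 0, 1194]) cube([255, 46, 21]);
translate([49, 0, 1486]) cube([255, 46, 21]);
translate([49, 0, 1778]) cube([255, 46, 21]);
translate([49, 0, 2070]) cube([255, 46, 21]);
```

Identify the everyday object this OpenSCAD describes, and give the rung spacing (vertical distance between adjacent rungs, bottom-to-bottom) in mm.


A ladder. The rung spacing is 292 mm.

Two tall 49×46 posts with 7 short bars between them — a ladder. Adjacent rungs sit at z = 318 and z = 610, so the spacing is 610 − 318 = 292 mm.


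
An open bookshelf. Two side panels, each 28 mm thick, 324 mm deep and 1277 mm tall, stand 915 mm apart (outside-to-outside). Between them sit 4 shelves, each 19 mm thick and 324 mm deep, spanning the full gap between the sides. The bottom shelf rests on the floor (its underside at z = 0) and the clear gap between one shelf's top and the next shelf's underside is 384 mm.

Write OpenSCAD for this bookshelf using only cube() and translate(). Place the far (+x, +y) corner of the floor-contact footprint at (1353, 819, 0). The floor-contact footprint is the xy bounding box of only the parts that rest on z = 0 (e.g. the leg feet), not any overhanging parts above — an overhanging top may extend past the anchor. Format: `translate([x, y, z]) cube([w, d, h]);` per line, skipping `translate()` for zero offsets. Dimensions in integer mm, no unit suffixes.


translate([438, 495, 0]) cube([28, 324, 1277]);
translate([1325, 495, 0]) cube([28, 324, 1277]);
translate([466, 495, 0]) cube([859, 324, 19]);
translate([466, 495, 403]) cube([859, 324, 19]);
translate([466, 495, 806]) cube([859, 324, 19]);
translate([466, 495, 1209]) cube([859, 324, 19]);


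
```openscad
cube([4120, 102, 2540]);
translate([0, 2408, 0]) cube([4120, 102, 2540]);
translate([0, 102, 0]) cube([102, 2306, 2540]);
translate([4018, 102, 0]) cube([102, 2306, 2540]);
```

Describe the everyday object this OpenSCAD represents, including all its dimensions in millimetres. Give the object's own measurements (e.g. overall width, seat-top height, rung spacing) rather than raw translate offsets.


The wall frame of a small rectangular building: four walls, each 2540 mm tall and 102 mm thick, enclosing a footprint 4120 mm (x) by 2510 mm (y) outside-to-outside, with no floor or roof. The front and back walls (the −y and +y sides) span the full width; the two side walls fit between them.


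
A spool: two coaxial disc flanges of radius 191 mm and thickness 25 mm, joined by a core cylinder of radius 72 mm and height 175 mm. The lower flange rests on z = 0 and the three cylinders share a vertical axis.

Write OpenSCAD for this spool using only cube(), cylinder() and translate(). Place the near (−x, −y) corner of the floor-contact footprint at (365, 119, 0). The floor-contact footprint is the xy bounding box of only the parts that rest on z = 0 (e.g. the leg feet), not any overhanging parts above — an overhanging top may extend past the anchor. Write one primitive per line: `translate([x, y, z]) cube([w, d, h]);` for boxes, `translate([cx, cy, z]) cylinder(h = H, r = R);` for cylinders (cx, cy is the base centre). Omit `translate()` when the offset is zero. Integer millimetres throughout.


translate([556, 310, 0]) cylinder(h = 25, r = 191);
translate([556, 310, 25]) cylinder(h = 175, r = 72);
translate([556, 310, 200]) cylinder(h = 25, r = 191);


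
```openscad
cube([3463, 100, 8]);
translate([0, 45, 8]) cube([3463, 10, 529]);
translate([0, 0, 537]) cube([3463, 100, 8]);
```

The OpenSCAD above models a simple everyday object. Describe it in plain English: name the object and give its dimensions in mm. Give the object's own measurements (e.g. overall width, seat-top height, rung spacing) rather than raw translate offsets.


An I-beam lying along x, 3463 mm long. Overall section height 545 mm. Two flanges 100 mm wide (y) and 8 mm thick, one on the floor and one at the top; a web 10 mm thick runs between them, centred on the flange width.


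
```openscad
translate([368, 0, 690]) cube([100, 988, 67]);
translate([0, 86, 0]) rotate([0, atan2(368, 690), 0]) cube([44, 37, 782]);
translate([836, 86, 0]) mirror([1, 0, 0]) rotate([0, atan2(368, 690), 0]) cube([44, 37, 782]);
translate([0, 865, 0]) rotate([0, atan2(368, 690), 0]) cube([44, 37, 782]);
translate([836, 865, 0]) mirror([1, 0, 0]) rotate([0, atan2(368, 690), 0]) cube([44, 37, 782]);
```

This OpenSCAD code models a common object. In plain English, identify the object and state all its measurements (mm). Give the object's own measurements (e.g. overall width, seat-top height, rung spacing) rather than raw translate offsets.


A sawhorse. A 100×988×67 mm beam (x, y, z) sits on two A-frame leg pairs. Each pair is two raked legs of 44×37 mm section (37 mm along y) splaying symmetrically in x. Each leg rises 690 mm vertically over 368 mm of horizontal reach and is 782 mm long along its own axis. Every leg's outer bottom edge rests on the floor and its outer top edge meets a bottom edge of the beam — the left legs (tilting toward +x) meet the beam's −x bottom edge, the right legs (their mirror images, tilting toward −x) meet its +x bottom edge — so the leg tops tuck under the beam, the beam's underside is 690 mm above the floor, and the feet are 836 mm apart outside-to-outside with the beam centred between them. The two leg pairs are set in 86 mm from either end of the beam.


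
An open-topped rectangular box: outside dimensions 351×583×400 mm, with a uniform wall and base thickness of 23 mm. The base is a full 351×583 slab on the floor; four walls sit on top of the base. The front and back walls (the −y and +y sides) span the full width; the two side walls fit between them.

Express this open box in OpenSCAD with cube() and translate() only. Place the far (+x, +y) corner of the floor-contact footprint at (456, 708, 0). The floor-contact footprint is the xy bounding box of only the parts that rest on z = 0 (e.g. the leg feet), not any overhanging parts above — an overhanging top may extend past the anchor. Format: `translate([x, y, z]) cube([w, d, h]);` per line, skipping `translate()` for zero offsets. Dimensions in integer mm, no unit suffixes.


translate([105, 125, 0]) cube([351, 583, 23]);
translate([105, 125, 23]) cube([351, 23, 377]);
translate([105, 685, 23]) cube([351, 23, 377]);
translate([105, 148, 23]) cube([23, 537, 377]);
translate([433, 148, 23]) cube([23, 537, 377]);


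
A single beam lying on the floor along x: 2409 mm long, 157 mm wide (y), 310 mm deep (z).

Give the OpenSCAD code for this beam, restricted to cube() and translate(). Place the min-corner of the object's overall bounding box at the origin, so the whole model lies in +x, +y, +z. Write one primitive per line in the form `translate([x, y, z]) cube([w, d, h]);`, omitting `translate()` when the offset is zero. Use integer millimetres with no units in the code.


cube([2409, 157, 310]);


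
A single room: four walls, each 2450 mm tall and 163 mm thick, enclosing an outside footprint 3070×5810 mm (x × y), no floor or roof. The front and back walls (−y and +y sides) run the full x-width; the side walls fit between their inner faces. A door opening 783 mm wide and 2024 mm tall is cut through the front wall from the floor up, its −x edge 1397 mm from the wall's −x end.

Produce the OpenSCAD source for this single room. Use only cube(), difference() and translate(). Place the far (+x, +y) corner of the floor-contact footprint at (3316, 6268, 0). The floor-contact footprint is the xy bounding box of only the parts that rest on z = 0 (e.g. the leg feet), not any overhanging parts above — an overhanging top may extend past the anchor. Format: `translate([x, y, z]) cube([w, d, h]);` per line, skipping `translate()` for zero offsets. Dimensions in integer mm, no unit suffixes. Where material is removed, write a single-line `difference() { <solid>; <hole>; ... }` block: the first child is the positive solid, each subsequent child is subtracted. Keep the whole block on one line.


difference() { translate([246, 458, 0]) cube([3070, 163, 2450]); translate([1643, 458, 0]) cube([783, 163, 2024]); }
translate([246, 6105, 0]) cube([3070, 163, 2450]);
translate([246, 621, 0]) cube([163, 5484, 2450]);
translate([3153, 621, 0]) cube([163, 5484, 2450]);


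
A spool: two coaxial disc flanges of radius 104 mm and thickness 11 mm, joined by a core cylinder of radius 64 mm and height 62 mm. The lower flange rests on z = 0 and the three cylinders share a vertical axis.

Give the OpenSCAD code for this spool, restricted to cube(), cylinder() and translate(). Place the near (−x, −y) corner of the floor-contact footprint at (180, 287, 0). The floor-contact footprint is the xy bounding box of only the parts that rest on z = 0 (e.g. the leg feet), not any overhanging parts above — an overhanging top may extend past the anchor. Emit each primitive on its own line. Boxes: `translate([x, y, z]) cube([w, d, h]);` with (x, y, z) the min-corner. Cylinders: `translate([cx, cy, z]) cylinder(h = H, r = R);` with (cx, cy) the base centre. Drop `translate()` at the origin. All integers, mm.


translate([284, 391, 0]) cylinder(h = 11, r = 104);
translate([284, 391, 11]) cylinder(h = 62, r = 64);
translate([284, 391, 73]) cylinder(h = 11, r = 104);


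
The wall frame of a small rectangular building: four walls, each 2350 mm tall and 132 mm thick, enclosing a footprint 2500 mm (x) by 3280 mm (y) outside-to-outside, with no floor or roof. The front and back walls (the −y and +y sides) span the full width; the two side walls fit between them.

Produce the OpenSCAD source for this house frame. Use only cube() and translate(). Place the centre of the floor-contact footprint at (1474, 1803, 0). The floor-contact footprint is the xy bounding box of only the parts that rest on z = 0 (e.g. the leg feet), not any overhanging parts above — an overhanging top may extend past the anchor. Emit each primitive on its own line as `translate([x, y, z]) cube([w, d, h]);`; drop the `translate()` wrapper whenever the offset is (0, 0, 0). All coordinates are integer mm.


translate([224, 163, 0]) cube([2500, 132, 2350]);
translate([224, 3311, 0]) cube([2500, 132, 2350]);
translate([224, 295, 0]) cube([132, 3016, 2350]);
translate([2592, 295, 0]) cube([132, 3016, 2350]);


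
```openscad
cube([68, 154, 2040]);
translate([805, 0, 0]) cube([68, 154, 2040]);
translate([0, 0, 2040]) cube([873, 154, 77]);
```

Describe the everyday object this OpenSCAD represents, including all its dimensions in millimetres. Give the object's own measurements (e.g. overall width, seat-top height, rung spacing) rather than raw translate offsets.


A door frame. The clear opening is 737 mm wide and 2040 mm high. Two 68 mm wide jambs, 154 mm deep, stand either side of the opening from the floor to the top of the opening. A 77 mm thick head sits across the top of both jambs, spanning the full outside width of the frame.


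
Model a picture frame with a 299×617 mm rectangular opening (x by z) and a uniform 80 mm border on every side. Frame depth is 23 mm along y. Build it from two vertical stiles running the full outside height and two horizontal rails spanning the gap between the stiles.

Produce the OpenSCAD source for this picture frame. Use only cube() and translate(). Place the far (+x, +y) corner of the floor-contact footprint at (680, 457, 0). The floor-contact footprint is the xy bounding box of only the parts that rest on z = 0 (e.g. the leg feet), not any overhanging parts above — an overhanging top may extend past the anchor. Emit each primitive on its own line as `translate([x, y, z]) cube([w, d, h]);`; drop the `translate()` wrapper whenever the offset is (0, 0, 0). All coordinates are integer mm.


translate([221, 434, 0]) cube([80, 23, 777]);
translate([600, 434, 0]) cube([80, 23, 777]);
translate([301, 434, 0]) cube([299, 23, 80]);
translate([301, 434, 697]) cube([299, 23, 80]);


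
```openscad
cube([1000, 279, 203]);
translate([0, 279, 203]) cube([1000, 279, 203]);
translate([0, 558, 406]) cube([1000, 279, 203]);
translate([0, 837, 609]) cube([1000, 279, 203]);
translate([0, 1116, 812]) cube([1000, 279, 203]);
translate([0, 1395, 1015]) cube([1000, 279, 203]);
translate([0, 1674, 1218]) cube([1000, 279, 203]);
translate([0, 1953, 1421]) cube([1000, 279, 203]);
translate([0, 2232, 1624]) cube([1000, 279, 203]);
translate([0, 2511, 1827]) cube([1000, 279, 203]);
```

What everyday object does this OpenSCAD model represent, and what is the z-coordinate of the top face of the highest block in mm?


A staircase. The total rise is 2030 mm.

10 identical blocks, each offset up and back from the previous — a staircase. Each step is 203 mm tall and there are 10 of them, so the total rise is 10 × 203 = 2030 mm.


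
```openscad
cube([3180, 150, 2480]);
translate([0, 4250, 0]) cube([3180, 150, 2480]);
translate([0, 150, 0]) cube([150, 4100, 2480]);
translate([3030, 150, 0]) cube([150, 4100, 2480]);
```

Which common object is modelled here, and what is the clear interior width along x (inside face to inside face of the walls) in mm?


A house (or room) frame. The interior width is 2880 mm.

Four 2480 mm walls enclosing a rectangle with no floor or roof — a room or house frame. Outside width is 3180 mm and wall thickness is 150 mm, so the interior width is 3180 − 2 × 150 = 2880 mm.


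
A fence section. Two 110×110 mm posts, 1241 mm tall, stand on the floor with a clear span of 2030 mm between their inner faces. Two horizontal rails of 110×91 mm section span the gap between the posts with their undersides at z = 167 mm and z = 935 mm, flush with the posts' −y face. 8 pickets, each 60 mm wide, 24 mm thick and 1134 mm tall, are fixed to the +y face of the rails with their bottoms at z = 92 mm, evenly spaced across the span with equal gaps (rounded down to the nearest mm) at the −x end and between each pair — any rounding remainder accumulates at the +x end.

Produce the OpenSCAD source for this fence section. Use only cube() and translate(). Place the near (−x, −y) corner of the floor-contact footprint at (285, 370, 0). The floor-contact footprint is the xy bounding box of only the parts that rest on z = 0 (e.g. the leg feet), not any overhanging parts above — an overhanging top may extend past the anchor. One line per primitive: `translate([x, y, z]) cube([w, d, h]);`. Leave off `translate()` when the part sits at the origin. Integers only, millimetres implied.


translate([285, 370, 0]) cube([110, 110, 1241]);
translate([2425, 370, 0]) cube([110, 110, 1241]);
translate([395, 370, 167]) cube([2030, 110, 91]);
translate([395, 370, 935]) cube([2030, 110, 91]);
translate([567, 480, 92]) cube([60, 24, 1134]);
translate([799, 480, 92]) cube([60, 24, 1134]);
translate([1031, 480, 92]) cube([60, 24, 1134]);
translate([1263, 480, 92]) cube([60, 24, 1134]);
translate([1495, 480, 92]) cube([60, 24, 1134]);
translate([1727, 480, 92]) cube([60, 24, 1134]);
translate([1959, 480, 92]) cube([60, 24, 1134]);
translate([2191, 480, 92]) cube([60, 24, 1134]);


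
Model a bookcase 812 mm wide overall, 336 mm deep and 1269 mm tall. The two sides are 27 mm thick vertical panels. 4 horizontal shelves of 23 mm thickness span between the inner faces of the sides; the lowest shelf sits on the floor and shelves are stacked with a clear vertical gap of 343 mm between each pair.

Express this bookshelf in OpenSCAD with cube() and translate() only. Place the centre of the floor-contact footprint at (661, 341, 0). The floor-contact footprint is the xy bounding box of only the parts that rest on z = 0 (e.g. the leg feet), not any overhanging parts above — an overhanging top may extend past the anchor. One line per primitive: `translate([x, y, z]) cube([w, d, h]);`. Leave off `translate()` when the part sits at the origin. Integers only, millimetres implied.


translate([255, 173, 0]) cube([27, 336, 1269]);
translate([1040, 173, 0]) cube([27, 336, 1269]);
translate([282, 173, 0]) cube([758, 336, 23]);
translate([282, 173, 366]) cube([758, 336, 23]);
translate([282, 173, 732]) cube([758, 336, 23]);
translate([282, 173, 1098]) cube([758, 336, 23]);


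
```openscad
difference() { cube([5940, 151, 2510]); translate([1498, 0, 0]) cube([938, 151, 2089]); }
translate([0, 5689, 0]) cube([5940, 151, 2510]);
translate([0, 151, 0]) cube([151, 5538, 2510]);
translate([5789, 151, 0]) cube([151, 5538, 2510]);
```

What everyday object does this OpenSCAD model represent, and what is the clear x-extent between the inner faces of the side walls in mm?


A single room. The interior width is 5638 mm.

Four walls enclosing a rectangle with a door in the front wall — a room. Outside width 5940 minus two 151 mm walls gives 5638 mm.


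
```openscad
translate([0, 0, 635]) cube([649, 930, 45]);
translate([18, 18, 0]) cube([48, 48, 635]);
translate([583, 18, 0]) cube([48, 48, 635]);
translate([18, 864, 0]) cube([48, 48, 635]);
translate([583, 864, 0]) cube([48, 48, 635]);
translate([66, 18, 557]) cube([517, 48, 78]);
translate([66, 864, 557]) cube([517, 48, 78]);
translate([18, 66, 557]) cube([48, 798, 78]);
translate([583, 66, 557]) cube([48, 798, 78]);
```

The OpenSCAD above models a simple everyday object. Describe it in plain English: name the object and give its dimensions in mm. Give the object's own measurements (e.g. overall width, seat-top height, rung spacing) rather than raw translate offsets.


A table: top 649 mm (x) × 930 mm (y), 45 mm thick, upper face at z = 680 mm, on four 48×48 mm square legs, each inset 18 mm from the nearest pair of top edges from z = 0 to the bottom of the top. Four apron rails, 48 mm thick and 78 mm tall, run between adjacent legs with their top edges flush with the underside of the top and their outer faces flush with the legs' outer faces.


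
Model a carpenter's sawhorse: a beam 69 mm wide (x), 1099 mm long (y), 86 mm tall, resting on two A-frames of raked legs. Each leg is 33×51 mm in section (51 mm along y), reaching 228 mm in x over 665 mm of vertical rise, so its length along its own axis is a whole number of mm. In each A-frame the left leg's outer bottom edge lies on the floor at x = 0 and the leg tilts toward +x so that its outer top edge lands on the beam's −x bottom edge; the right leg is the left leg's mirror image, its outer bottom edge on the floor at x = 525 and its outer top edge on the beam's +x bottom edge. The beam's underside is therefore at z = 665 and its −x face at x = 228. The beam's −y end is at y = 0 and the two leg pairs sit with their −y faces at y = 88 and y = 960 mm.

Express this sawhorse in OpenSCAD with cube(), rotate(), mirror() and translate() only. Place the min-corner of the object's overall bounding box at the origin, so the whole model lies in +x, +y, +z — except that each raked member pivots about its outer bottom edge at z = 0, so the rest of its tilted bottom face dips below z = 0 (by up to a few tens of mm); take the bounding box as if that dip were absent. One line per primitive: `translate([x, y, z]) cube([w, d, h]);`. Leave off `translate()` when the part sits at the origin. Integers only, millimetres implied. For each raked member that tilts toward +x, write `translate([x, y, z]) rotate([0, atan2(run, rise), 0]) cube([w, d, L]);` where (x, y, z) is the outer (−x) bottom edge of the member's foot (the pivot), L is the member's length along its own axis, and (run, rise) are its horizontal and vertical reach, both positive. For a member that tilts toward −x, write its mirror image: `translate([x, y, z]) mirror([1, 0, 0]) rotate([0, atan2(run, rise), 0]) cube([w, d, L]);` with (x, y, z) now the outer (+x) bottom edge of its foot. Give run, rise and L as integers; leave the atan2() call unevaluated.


// leg length = √(228² + 665²) = 703
// right-leg outer foot x = 2·228 + 69 = 525
// beam min-corner = (228, 0, 665)
translate([228, 0, 665]) cube([69, 1099, 86]);
translate([0, 88, 0]) rotate([0, atan2(228, 665), 0]) cube([33, 51, 703]);
translate([525, 88, 0]) mirror([1, 0, 0]) rotate([0, atan2(228, 665), 0]) cube([33, 51, 703]);
translate([0, 960, 0]) rotate([0, atan2(228, 665), 0]) cube([33, 51, 703]);
translate([525, 960, 0]) mirror([1, 0, 0]) rotate([0, atan2(228, 665), 0]) cube([33, 51, 703]);


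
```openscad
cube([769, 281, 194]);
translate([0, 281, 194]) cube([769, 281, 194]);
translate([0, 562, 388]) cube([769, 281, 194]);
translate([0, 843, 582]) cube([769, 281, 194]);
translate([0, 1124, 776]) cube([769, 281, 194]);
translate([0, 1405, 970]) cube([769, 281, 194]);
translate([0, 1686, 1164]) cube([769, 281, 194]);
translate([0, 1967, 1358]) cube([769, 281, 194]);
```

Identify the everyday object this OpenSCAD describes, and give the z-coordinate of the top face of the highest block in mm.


A staircase. The total rise is 1552 mm.

8 identical blocks, each offset up and back from the previous — a staircase. Each step is 194 mm tall and there are 8 of them, so the total rise is 8 × 194 = 1552 mm.


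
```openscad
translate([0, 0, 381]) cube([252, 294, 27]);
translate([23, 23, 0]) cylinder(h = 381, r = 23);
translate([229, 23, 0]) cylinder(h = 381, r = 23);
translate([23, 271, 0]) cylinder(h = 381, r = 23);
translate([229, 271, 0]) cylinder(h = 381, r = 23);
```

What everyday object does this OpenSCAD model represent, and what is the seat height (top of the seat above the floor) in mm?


A stool. The seat height is 408 mm.

A 252×294×27 slab at z = 381 on four corner cylinders — a stool. The seat top is 381 + 27 = 408 mm.


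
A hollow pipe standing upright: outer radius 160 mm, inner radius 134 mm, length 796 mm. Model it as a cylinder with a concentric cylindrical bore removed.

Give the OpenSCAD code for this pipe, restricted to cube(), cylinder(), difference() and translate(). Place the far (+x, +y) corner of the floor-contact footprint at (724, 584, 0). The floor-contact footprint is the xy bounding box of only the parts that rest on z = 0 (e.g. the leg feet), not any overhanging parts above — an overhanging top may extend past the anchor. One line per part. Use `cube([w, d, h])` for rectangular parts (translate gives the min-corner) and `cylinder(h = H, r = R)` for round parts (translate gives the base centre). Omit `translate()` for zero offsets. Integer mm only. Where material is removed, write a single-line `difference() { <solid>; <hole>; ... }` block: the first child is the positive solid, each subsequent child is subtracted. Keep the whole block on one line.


difference() { translate([564, 424, 0]) cylinder(h = 796, r = 160); translate([564, 424, 0]) cylinder(h = 796, r = 134); }


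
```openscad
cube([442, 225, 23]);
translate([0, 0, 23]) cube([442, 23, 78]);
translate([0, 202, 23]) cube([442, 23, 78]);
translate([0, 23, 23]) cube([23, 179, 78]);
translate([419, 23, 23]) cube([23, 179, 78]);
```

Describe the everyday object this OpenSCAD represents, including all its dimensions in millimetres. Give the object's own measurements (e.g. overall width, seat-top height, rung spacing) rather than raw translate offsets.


An open-topped rectangular box: outside dimensions 442×225×101 mm, with a uniform wall and base thickness of 23 mm. The base is a full 442×225 slab on the floor; four walls sit on top of the base. The front and back walls (the −y and +y sides) span the full width; the two side walls fit between them.


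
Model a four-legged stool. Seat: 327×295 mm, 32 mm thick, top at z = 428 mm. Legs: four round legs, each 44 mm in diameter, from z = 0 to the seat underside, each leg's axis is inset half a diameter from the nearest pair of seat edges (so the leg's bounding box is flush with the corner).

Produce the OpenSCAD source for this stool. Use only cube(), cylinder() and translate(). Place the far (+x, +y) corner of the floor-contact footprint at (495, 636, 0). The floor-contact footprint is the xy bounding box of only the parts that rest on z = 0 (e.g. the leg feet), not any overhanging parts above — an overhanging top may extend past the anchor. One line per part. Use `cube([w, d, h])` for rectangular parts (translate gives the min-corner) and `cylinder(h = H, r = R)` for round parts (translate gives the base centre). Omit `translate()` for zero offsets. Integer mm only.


translate([168, 341, 396]) cube([327, 295, 32]);
translate([190, 363, 0]) cylinder(h = 396, r = 22);
translate([473, 363, 0]) cylinder(h = 396, r = 22);
translate([190, 614, 0]) cylinder(h = 396, r = 22);
translate([473, 614, 0]) cylinder(h = 396, r = 22);


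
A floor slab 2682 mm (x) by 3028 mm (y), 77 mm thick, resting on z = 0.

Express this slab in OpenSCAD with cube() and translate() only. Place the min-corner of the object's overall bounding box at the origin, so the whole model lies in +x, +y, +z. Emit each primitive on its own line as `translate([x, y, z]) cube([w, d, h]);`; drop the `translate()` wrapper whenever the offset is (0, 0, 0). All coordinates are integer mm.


cube([2682, 3028, 77]);


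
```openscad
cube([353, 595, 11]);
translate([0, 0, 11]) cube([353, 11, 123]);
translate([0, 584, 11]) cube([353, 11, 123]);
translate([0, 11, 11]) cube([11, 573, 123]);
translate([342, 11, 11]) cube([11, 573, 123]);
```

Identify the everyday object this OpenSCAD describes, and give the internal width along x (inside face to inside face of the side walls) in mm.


An open box. The internal width is 331 mm.

A 353×595 base slab with four walls standing on it — an open box. The base is 353 mm wide and the walls are 11 mm thick, so the internal width is 353 − 2 × 11 = 331 mm.


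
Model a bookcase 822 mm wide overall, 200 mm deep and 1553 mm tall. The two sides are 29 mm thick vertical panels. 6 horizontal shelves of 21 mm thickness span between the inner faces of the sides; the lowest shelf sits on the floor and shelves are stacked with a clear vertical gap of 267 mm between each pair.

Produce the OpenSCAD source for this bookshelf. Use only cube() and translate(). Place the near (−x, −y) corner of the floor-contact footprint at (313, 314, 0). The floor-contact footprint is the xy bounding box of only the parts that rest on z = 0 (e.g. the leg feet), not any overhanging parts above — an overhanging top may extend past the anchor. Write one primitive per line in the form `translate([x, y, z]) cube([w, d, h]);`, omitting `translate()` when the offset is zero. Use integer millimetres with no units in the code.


translate([313, 314, 0]) cube([29, 200, 1553]);
translate([1106, 314, 0]) cube([29, 200, 1553]);
translate([342, 314, 0]) cube([764, 200, 21]);
translate([342, 314, 288]) cube([764, 200, 21]);
translate([342, 314, 576]) cube([764, 200, 21]);
translate([342, 314, 864]) cube([764, 200, 21]);
translate([342, 314, 1152]) cube([764, 200, 21]);
translate([342, 314, 1440]) cube([764, 200, 21]);


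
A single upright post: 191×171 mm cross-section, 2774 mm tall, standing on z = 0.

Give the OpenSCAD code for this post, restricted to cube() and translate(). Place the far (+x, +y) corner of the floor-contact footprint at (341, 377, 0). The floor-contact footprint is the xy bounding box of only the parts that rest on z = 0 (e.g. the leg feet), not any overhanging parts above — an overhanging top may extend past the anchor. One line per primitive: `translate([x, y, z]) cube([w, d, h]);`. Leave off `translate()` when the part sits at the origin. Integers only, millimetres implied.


translate([150, 206, 0]) cube([191, 171, 2774]);


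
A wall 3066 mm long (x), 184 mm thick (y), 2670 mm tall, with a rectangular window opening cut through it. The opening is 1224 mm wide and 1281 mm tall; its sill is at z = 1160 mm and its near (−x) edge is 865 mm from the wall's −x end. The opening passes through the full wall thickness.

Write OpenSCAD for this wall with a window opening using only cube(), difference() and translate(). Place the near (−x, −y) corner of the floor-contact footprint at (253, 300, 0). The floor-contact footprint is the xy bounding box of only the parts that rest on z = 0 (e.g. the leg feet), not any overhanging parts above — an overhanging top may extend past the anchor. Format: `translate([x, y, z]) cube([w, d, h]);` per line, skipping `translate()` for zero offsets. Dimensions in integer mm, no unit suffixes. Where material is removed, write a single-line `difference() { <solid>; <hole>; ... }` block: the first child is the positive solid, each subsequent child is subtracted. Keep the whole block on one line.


difference() { translate([253, 300, 0]) cube([3066, 184, 2670]); translate([1118, 300, 1160]) cube([1224, 184, 1281]); }


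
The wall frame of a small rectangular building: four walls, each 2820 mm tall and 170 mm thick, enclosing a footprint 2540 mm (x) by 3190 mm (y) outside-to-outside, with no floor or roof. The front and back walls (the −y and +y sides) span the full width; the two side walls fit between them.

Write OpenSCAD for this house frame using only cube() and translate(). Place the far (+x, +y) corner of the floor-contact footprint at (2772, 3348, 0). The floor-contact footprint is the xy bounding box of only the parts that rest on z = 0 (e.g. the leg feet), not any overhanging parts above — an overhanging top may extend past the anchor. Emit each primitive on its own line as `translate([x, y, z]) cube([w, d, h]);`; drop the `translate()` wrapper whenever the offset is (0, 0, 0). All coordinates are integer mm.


translate([232, 158, 0]) cube([2540, 170, 2820]);
translate([232, 3178, 0]) cube([2540, 170, 2820]);
translate([232, 328, 0]) cube([170, 2850, 2820]);
translate([2602, 328, 0]) cube([170, 2850, 2820]);


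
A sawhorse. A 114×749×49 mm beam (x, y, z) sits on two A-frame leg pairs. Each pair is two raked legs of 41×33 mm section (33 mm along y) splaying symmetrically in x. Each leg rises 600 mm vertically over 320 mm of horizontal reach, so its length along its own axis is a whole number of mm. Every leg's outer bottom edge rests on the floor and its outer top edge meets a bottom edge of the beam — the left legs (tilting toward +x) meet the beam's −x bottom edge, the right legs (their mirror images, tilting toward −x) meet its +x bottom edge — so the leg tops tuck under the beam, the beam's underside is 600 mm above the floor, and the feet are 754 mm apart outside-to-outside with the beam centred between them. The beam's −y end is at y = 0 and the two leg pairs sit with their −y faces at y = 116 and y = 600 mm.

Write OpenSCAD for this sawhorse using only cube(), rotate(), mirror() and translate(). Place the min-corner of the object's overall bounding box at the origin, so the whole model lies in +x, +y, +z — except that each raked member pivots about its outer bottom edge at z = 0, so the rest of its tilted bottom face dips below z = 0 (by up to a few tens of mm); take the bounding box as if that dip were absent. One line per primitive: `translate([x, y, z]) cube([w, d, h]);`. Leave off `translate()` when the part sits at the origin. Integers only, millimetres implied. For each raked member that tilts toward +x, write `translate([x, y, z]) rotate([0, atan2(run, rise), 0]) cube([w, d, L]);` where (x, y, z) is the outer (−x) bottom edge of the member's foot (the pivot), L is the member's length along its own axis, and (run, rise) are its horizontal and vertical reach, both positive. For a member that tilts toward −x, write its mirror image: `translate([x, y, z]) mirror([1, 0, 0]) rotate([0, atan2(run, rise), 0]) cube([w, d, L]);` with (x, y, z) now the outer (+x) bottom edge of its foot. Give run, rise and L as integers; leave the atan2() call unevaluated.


translate([320, 0, 600]) cube([114, 749, 49]);
translate([0, 116, 0]) rotate([0, atan2(320, 600), 0]) cube([41, 33, 680]);
translate([754, 116, 0]) mirror([1, 0, 0]) rotate([0, atan2(320, 600), 0]) cube([41, 33, 680]);
translate([0, 600, 0]) rotate([0, atan2(320, 600), 0]) cube([41, 33, 680]);
translate([754, 600, 0]) mirror([1, 0, 0]) rotate([0, atan2(320, 600), 0]) cube([41, 33, 680]);


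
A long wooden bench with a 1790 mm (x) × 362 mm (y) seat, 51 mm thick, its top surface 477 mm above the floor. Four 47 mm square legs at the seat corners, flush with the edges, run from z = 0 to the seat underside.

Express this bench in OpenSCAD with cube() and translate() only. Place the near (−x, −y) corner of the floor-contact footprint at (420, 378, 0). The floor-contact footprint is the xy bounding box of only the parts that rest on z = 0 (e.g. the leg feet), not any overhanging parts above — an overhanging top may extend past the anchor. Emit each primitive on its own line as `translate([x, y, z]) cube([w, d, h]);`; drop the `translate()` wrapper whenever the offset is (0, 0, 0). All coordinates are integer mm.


translate([420, 378, 426]) cube([1790, 362, 51]);
translate([420, 378, 0]) cube([47, 47, 426]);
translate([420, 693, 0]) cube([47, 47, 426]);
translate([2163, 378, 0]) cube([47, 47, 426]);
translate([2163, 693, 0]) cube([47, 47, 426]);


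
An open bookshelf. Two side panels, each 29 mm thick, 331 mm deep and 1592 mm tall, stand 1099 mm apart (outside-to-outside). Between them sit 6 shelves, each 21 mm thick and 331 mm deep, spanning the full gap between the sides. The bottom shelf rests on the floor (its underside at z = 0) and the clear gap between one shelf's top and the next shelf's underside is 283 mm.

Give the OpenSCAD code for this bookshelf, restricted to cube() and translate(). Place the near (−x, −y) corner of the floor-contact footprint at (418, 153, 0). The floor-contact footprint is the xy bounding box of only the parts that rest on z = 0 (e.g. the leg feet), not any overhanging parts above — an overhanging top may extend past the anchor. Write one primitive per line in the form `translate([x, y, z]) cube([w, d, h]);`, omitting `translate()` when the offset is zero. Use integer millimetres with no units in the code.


translate([418, 153, 0]) cube([29, 331, 1592]);
translate([1488, 153, 0]) cube([29, 331, 1592]);
translate([447, 153, 0]) cube([1041, 331, 21]);
translate([447, 153, 304]) cube([1041, 331, 21]);
translate([447, 153, 608]) cube([1041, 331, 21]);
translate([447, 153, 912]) cube([1041, 331, 21]);
translate([447, 153, 1216]) cube([1041, 331, 21]);
translate([447, 153, 1520]) cube([1041, 331, 21]);


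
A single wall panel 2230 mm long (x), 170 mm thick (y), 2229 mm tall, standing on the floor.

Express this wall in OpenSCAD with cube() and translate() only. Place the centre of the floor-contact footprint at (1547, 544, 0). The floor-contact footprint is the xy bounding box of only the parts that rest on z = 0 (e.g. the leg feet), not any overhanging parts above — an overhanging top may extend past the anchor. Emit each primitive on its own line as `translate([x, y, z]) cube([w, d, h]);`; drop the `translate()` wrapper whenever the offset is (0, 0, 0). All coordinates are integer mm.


translate([432, 459, 0]) cube([2230, 170, 2229]);


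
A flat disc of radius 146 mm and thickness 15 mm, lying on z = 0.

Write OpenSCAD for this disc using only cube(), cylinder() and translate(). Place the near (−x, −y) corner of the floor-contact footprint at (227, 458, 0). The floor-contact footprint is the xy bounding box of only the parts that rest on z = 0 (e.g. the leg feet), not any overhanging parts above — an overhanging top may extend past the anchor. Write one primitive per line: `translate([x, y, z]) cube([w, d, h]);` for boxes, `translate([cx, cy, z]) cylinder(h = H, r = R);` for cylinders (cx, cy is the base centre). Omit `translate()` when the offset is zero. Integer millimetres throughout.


translate([373, 604, 0]) cylinder(h = 15, r = 146);
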